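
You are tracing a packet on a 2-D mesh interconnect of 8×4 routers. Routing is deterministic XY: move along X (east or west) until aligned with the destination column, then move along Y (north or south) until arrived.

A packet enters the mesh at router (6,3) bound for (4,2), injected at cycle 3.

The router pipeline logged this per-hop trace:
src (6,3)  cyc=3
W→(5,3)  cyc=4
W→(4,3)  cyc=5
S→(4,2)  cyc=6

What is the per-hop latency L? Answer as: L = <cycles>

cyc[1] − cyc[0] = 4 − 3 = 1.
Per-hop latency L = Δcyc = 1.

L = 1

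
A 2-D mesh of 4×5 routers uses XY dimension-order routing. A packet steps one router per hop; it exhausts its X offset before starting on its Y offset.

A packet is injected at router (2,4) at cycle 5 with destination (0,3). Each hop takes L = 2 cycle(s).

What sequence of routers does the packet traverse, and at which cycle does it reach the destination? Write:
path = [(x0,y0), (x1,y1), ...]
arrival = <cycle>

#0 — 2,4 | c5
#1 — 1,4 | c7 | W
#2 — 0,4 | c9 | W
#3 — 0,3 | c11 | S

path = [(2,4), (1,4), (0,4), (0,3)]
arrival = 11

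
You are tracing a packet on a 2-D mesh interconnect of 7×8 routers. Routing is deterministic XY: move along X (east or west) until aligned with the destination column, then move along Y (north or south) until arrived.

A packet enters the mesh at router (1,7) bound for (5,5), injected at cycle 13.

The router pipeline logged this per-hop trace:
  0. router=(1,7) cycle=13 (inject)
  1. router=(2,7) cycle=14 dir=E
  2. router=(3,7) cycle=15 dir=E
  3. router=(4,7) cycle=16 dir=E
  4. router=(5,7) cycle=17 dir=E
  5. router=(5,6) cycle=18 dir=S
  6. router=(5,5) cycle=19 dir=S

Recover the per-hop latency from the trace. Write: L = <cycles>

L = 1

Δcyc across hop 0→1: 14 − 13 = 1.
That increment is L by definition: L = 1.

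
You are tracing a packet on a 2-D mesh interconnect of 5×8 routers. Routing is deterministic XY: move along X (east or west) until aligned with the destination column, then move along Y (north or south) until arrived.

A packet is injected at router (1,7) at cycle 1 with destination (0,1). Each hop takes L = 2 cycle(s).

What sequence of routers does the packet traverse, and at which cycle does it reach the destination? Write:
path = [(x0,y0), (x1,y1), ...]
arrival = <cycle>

[0] x=1 y=7 t=1
[1] x=0 y=7 t=3 →W
[2] x=0 y=6 t=5 →S
[3] x=0 y=5 t=7 →S
[4] x=0 y=4 t=9 →S
[5] x=0 y=3 t=11 →S
[6] x=0 y=2 t=13 →S
[7] x=0 y=1 t=15 →S

path = [(1,7), (0,7), (0,6), (0,5), (0,4), (0,3), (0,2), (0,1)]
arrival = 15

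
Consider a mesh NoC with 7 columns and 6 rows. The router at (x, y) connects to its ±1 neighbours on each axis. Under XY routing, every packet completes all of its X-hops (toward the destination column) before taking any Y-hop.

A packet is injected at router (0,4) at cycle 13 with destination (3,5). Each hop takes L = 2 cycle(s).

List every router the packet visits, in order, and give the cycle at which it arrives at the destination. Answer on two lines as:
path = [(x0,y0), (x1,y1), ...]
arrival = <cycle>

[0] x=0 y=4 t=13
[1] x=1 y=4 t=15 →E
[2] x=2 y=4 t=17 →E
[3] x=3 y=4 t=19 →E
[4] x=3 y=5 t=21 →N

path = [(0,4), (1,4), (2,4), (3,4), (3,5)]
arrival = 21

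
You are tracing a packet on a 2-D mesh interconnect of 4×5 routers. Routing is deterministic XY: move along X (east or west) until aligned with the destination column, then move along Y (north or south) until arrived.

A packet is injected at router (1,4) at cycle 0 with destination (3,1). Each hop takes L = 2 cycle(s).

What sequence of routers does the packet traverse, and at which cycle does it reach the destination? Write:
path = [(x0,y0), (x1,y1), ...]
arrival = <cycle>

path = [(1,4), (2,4), (3,4), (3,3), (3,2), (3,1)]
arrival = 10

hop 0: (1,4) @ cyc 0
hop 1: (2,4) @ cyc 2  [E]
hop 2: (3,4) @ cyc 4  [E]
hop 3: (3,3) @ cyc 6  [S]
hop 4: (3,2) @ cyc 8  [S]
hop 5: (3,1) @ cyc 10  [S]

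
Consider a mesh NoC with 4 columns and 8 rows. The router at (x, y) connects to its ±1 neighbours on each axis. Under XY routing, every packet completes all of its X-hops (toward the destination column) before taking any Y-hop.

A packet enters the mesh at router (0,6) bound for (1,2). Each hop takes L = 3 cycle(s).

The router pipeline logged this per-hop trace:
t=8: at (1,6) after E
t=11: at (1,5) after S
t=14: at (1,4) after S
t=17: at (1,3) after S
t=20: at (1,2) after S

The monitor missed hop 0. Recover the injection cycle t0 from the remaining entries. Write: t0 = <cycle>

At hop 1 the cycle is 8; in general cyc_k = t0 + kL.
t0 = cyc[1] − L = 8 − 3 = 5.

t0 = 5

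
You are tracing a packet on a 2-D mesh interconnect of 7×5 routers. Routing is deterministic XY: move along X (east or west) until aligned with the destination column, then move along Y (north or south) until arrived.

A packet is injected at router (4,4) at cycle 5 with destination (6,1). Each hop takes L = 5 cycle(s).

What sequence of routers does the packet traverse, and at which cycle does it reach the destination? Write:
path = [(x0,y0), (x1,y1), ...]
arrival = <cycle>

path = [(4,4), (5,4), (6,4), (6,3), (6,2), (6,1)]
arrival = 30

t=5: at (4,4)
t=10: at (5,4) after E
t=15: at (6,4) after E
t=20: at (6,3) after S
t=25: at (6,2) after S
t=30: at (6,1) after S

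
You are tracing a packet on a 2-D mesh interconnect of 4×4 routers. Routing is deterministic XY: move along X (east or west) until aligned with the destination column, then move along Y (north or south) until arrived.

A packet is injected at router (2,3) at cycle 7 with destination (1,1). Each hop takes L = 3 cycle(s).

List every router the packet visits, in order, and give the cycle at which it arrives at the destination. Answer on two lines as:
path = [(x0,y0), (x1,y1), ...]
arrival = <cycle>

path = [(2,3), (1,3), (1,2), (1,1)]
arrival = 16

#0 — 2,3 | c7
#1 — 1,3 | c10 | W
#2 — 1,2 | c13 | S
#3 — 1,1 | c16 | S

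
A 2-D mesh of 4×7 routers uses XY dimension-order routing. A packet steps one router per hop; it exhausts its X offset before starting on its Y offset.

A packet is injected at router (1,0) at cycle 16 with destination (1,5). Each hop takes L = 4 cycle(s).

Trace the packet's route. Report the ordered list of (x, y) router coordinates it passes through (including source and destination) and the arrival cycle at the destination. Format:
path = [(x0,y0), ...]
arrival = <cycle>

src (1,0)  cyc=16
N→(1,1)  cyc=20
N→(1,2)  cyc=24
N→(1,3)  cyc=28
N→(1,4)  cyc=32
N→(1,5)  cyc=36

path = [(1,0), (1,1), (1,2), (1,3), (1,4), (1,5)]
arrival = 36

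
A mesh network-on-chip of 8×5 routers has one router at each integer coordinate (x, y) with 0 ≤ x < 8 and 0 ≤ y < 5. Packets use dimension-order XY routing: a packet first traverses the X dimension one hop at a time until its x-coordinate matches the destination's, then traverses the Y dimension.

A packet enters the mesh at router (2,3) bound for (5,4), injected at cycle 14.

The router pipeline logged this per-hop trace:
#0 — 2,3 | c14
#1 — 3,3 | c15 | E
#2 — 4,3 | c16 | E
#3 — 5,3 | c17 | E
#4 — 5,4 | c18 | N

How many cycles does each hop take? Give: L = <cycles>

L = 1

cyc[1] − cyc[0] = 15 − 14 = 1.
Per-hop latency L = Δcyc = 1.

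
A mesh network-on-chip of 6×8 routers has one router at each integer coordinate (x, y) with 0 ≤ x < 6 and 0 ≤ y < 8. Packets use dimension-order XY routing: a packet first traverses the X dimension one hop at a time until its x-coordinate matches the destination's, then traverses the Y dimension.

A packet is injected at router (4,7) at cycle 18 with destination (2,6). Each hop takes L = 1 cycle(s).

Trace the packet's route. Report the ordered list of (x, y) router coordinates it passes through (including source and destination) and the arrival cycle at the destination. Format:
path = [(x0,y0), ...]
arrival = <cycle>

t=18: at (4,7)
t=19: at (3,7) after W
t=20: at (2,7) after W
t=21: at (2,6) after S

path = [(4,7), (3,7), (2,7), (2,6)]
arrival = 21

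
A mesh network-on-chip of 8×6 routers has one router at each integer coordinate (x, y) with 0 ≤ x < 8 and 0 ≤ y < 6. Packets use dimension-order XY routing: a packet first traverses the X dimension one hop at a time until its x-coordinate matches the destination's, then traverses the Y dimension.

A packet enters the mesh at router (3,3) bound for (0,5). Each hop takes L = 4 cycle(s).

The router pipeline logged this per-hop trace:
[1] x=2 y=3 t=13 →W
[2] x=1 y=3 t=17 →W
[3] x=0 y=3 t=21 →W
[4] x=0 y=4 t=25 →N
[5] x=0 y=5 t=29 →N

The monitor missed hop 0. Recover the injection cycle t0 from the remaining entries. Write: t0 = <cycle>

Hop 1 reached at cycle 13; hop k is at t0 + k·L.
So t0 = 13 − 1·4 = 9.

t0 = 9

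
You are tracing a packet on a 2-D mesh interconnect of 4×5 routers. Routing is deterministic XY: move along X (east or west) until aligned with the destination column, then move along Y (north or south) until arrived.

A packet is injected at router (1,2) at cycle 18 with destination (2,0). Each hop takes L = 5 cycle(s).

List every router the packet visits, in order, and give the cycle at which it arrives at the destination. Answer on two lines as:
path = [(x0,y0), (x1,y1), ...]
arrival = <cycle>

  0. router=(1,2) cycle=18 (inject)
  1. router=(2,2) cycle=23 dir=E
  2. router=(2,1) cycle=28 dir=S
  3. router=(2,0) cycle=33 dir=S

path = [(1,2), (2,2), (2,1), (2,0)]
arrival = 33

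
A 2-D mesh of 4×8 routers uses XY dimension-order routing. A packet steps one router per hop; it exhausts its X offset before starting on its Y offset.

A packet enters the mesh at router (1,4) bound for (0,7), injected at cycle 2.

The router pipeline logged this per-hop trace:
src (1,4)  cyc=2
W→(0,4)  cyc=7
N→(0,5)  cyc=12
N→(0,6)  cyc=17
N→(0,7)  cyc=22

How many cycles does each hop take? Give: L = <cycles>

L = 5

Between hops 0 and 1 the cycle counter advances 7 − 2 = 5.
Per-hop latency L = Δcyc = 5.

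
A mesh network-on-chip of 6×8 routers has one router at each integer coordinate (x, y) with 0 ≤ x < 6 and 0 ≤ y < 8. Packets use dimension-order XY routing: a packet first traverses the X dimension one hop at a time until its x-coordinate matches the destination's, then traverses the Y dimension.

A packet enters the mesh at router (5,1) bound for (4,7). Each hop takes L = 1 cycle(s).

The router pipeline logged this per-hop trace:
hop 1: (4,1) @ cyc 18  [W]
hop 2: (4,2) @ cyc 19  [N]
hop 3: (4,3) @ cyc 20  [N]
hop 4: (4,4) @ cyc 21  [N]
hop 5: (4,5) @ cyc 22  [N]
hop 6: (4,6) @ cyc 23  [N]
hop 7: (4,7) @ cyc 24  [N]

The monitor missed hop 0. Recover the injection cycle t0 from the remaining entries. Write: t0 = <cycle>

t0 = 17

cyc[1] = 18 and cyc[k] = t0 + k·L for every k.
So t0 = 18 − 1·1 = 17.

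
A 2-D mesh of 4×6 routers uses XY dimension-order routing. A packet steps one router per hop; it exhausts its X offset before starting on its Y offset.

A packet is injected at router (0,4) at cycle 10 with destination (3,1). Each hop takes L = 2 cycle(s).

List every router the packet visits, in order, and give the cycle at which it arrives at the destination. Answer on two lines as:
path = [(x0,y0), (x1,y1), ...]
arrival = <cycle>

path = [(0,4), (1,4), (2,4), (3,4), (3,3), (3,2), (3,1)]
arrival = 22

src (0,4)  cyc=10
E→(1,4)  cyc=12
E→(2,4)  cyc=14
E→(3,4)  cyc=16
S→(3,3)  cyc=18
S→(3,2)  cyc=20
S→(3,1)  cyc=22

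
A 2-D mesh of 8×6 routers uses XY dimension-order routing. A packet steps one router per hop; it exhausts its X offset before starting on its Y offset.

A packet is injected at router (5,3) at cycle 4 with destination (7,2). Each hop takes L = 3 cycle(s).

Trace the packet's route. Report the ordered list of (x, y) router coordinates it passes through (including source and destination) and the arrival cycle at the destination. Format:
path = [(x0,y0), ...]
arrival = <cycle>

#0 — 5,3 | c4
#1 — 6,3 | c7 | E
#2 — 7,3 | c10 | E
#3 — 7,2 | c13 | S

path = [(5,3), (6,3), (7,3), (7,2)]
arrival = 13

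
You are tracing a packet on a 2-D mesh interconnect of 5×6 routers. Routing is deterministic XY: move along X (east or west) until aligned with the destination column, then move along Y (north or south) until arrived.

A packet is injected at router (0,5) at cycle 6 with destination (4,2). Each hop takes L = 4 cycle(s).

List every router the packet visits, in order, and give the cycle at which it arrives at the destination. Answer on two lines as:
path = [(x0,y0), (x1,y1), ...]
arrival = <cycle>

t=6: at (0,5)
t=10: at (1,5) after E
t=14: at (2,5) after E
t=18: at (3,5) after E
t=22: at (4,5) after E
t=26: at (4,4) after S
t=30: at (4,3) after S
t=34: at (4,2) after S

path = [(0,5), (1,5), (2,5), (3,5), (4,5), (4,4), (4,3), (4,2)]
arrival = 34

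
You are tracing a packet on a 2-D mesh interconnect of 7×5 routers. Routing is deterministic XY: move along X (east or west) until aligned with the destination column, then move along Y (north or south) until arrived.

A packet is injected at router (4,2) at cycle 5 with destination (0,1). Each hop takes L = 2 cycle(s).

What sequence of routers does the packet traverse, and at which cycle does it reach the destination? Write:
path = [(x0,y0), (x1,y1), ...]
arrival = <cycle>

path = [(4,2), (3,2), (2,2), (1,2), (0,2), (0,1)]
arrival = 15

[0] x=4 y=2 t=5
[1] x=3 y=2 t=7 →W
[2] x=2 y=2 t=9 →W
[3] x=1 y=2 t=11 →W
[4] x=0 y=2 t=13 →W
[5] x=0 y=1 t=15 →S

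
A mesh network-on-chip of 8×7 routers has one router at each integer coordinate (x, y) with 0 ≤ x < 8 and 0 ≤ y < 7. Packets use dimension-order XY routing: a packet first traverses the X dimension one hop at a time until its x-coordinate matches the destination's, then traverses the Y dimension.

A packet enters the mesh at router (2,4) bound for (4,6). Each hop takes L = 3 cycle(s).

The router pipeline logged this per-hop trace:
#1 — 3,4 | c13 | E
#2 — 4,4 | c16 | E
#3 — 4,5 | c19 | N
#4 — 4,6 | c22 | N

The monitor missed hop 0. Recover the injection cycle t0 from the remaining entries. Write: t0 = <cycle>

t0 = 10

Hop 1 reached at cycle 13; hop k is at t0 + k·L.
t0 = cyc[1] − L = 13 − 3 = 10.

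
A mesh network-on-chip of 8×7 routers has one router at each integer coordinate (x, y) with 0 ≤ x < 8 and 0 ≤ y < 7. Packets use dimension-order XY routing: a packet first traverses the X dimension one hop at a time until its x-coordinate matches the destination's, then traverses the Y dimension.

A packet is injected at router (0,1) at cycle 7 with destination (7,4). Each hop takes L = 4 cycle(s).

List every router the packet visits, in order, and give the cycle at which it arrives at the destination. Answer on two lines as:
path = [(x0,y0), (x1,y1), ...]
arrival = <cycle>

src (0,1)  cyc=7
E→(1,1)  cyc=11
E→(2,1)  cyc=15
E→(3,1)  cyc=19
E→(4,1)  cyc=23
E→(5,1)  cyc=27
E→(6,1)  cyc=31
E→(7,1)  cyc=35
N→(7,2)  cyc=39
N→(7,3)  cyc=43
N→(7,4)  cyc=47

path = [(0,1), (1,1), (2,1), (3,1), (4,1), (5,1), (6,1), (7,1), (7,2), (7,3), (7,4)]
arrival = 47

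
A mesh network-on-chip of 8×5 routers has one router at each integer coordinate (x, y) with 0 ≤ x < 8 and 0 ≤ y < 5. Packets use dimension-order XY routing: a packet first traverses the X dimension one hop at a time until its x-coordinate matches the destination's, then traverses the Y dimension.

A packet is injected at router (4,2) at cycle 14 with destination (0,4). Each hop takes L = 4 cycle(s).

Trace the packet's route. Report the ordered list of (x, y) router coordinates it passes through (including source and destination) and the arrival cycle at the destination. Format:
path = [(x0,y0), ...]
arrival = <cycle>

path = [(4,2), (3,2), (2,2), (1,2), (0,2), (0,3), (0,4)]
arrival = 38

  0. router=(4,2) cycle=14 (inject)
  1. router=(3,2) cycle=18 dir=W
  2. router=(2,2) cycle=22 dir=W
  3. router=(1,2) cycle=26 dir=W
  4. router=(0,2) cycle=30 dir=W
  5. router=(0,3) cycle=34 dir=N
  6. router=(0,4) cycle=38 dir=N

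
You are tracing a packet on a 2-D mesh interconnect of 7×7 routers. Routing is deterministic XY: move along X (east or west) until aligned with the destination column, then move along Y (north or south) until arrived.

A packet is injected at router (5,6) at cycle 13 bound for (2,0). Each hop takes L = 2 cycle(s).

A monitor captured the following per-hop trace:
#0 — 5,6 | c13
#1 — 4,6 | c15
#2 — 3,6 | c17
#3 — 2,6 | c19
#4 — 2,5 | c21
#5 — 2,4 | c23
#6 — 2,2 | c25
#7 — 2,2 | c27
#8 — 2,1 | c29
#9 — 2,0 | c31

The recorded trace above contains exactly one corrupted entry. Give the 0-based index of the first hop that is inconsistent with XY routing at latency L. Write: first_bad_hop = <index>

first_bad_hop = 6

hop 1: step (-1,+0), +2 cyc — ok
hop 2: step (-1,+0), +2 cyc — ok
hop 3: step (-1,+0), +2 cyc — ok
hop 4: step (+0,-1), +2 cyc — ok
hop 5: step (+0,-1), +2 cyc — ok
hop 6: step (+0,-2), +2 cyc — BAD: non-unit step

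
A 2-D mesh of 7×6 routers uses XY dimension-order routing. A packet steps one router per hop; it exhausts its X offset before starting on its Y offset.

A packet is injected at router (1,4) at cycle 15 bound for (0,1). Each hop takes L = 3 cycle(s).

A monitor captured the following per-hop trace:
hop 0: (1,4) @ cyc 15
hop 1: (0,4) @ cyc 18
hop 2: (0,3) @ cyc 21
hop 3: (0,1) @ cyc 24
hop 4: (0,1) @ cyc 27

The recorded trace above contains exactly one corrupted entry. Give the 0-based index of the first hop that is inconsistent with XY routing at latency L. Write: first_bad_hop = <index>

[1] (-1,+0) / 3c ⇒ ok
[2] (+0,-1) / 3c ⇒ ok
[3] (+0,-2) / 3c ⇒ BAD: non-unit step

first_bad_hop = 3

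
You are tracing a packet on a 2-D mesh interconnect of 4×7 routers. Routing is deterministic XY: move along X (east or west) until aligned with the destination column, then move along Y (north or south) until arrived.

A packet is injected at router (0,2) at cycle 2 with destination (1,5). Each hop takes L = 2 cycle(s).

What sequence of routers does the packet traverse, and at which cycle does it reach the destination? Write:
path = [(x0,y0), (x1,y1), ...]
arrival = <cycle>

src (0,2)  cyc=2
E→(1,2)  cyc=4
N→(1,3)  cyc=6
N→(1,4)  cyc=8
N→(1,5)  cyc=10

path = [(0,2), (1,2), (1,3), (1,4), (1,5)]
arrival = 10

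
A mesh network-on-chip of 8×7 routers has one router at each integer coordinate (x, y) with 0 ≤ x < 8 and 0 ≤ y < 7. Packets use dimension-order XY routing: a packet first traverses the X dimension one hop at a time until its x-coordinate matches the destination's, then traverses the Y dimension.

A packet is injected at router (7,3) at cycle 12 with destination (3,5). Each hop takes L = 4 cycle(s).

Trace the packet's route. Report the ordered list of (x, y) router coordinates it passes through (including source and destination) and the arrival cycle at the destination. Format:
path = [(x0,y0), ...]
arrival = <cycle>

  0. router=(7,3) cycle=12 (inject)
  1. router=(6,3) cycle=16 dir=W
  2. router=(5,3) cycle=20 dir=W
  3. router=(4,3) cycle=24 dir=W
  4. router=(3,3) cycle=28 dir=W
  5. router=(3,4) cycle=32 dir=N
  6. router=(3,5) cycle=36 dir=N

path = [(7,3), (6,3), (5,3), (4,3), (3,3), (3,4), (3,5)]
arrival = 36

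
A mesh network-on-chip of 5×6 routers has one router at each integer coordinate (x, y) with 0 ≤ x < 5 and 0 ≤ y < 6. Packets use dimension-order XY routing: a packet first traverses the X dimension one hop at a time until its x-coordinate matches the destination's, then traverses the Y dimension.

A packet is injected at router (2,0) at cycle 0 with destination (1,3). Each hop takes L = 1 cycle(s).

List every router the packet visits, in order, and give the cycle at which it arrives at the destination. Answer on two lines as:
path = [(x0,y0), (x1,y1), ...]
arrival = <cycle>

#0 — 2,0 | c0
#1 — 1,0 | c1 | W
#2 — 1,1 | c2 | N
#3 — 1,2 | c3 | N
#4 — 1,3 | c4 | N

path = [(2,0), (1,0), (1,1), (1,2), (1,3)]
arrival = 4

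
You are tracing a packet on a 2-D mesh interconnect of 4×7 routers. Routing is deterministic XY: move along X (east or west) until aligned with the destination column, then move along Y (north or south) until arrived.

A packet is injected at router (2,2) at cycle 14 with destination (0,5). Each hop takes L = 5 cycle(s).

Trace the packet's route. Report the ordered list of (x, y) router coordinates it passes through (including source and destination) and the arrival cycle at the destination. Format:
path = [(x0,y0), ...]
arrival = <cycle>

path = [(2,2), (1,2), (0,2), (0,3), (0,4), (0,5)]
arrival = 39

[0] x=2 y=2 t=14
[1] x=1 y=2 t=19 →W
[2] x=0 y=2 t=24 →W
[3] x=0 y=3 t=29 →N
[4] x=0 y=4 t=34 →N
[5] x=0 y=5 t=39 →N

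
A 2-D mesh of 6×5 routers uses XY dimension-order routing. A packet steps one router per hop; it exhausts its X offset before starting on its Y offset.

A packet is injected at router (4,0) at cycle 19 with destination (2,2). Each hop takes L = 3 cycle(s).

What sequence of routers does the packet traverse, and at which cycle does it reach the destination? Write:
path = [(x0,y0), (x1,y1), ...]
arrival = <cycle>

  0. router=(4,0) cycle=19 (inject)
  1. router=(3,0) cycle=22 dir=W
  2. router=(2,0) cycle=25 dir=W
  3. router=(2,1) cycle=28 dir=N
  4. router=(2,2) cycle=31 dir=N

path = [(4,0), (3,0), (2,0), (2,1), (2,2)]
arrival = 31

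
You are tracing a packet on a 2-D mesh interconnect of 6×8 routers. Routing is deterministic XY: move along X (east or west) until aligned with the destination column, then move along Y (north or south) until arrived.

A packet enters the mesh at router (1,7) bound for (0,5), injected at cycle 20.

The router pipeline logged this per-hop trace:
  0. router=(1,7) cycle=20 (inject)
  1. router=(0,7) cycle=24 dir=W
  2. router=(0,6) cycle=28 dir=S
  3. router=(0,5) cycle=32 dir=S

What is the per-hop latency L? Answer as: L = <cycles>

L = 4

Δcyc across hop 0→1: 24 − 20 = 4.
That increment is L by definition: L = 4.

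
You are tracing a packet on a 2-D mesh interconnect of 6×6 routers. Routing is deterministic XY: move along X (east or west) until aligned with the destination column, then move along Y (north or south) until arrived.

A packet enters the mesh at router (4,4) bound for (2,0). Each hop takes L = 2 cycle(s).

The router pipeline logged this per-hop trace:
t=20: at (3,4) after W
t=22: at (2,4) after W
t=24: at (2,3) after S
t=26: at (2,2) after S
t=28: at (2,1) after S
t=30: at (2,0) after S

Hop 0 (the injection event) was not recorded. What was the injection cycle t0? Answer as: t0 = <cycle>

t0 = 18

cyc[1] = 20 and cyc[k] = t0 + k·L for every k.
t0 = cyc[1] − L = 20 − 2 = 18.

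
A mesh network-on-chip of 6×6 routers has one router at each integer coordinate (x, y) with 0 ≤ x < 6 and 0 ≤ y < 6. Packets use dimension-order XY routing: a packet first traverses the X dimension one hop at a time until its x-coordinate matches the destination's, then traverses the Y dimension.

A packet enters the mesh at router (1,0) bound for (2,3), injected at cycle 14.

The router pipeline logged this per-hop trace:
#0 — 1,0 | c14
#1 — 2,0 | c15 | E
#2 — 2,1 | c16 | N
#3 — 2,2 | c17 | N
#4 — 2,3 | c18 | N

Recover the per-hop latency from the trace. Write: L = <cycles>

L = 1

Δcyc across hop 0→1: 15 − 14 = 1.
Per-hop latency L = Δcyc = 1.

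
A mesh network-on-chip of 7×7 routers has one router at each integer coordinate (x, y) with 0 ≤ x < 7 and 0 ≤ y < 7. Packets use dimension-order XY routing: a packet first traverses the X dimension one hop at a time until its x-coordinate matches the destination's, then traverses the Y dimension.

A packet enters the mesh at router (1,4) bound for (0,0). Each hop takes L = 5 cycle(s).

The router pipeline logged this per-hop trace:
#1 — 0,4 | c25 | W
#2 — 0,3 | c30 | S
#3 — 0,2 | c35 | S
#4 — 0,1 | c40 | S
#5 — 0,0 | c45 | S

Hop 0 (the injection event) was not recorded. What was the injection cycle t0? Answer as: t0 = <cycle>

cyc[1] = 25 and cyc[k] = t0 + k·L for every k.
t0 = cyc[1] − L = 25 − 5 = 20.

t0 = 20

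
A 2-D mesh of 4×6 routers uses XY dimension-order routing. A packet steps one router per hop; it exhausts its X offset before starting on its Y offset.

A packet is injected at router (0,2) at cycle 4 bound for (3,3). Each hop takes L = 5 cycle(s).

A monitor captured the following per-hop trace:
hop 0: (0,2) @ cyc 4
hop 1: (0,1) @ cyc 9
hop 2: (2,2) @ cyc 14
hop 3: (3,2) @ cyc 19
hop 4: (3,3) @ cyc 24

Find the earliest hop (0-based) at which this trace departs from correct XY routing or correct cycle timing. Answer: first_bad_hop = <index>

check 1→ d=(0,-1) cyc+5: BAD: Y-move but x=0≠3

first_bad_hop = 1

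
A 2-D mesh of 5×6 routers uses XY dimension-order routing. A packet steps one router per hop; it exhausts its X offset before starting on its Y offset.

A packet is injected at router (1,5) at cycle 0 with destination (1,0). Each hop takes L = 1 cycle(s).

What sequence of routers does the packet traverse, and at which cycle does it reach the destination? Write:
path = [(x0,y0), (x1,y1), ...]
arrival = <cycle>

path = [(1,5), (1,4), (1,3), (1,2), (1,1), (1,0)]
arrival = 5

t=0: at (1,5)
t=1: at (1,4) after S
t=2: at (1,3) after S
t=3: at (1,2) after S
t=4: at (1,1) after S
t=5: at (1,0) after S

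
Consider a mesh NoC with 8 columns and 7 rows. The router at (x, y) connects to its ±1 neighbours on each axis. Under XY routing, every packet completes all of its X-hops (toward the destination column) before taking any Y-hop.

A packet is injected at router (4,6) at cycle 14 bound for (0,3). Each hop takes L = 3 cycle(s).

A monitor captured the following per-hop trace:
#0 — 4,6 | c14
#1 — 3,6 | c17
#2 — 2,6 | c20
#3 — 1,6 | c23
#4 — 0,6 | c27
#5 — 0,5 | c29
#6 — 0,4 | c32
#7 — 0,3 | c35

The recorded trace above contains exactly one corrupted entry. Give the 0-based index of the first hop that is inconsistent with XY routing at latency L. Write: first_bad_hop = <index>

check 1→ d=(-1,0) cyc+3: ok
check 2→ d=(-1,0) cyc+3: ok
check 3→ d=(-1,0) cyc+3: ok
check 4→ d=(-1,0) cyc+4: BAD: Δcyc=4≠L

first_bad_hop = 4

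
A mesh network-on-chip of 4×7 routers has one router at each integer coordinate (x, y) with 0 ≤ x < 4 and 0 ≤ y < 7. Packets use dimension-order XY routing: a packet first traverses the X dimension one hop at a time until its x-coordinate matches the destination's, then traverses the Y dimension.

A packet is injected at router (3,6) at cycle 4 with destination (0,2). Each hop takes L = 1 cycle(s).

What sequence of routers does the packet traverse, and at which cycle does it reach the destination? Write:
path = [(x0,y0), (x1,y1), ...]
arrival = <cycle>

path = [(3,6), (2,6), (1,6), (0,6), (0,5), (0,4), (0,3), (0,2)]
arrival = 11

t=4: at (3,6)
t=5: at (2,6) after W
t=6: at (1,6) after W
t=7: at (0,6) after W
t=8: at (0,5) after S
t=9: at (0,4) after S
t=10: at (0,3) after S
t=11: at (0,2) after S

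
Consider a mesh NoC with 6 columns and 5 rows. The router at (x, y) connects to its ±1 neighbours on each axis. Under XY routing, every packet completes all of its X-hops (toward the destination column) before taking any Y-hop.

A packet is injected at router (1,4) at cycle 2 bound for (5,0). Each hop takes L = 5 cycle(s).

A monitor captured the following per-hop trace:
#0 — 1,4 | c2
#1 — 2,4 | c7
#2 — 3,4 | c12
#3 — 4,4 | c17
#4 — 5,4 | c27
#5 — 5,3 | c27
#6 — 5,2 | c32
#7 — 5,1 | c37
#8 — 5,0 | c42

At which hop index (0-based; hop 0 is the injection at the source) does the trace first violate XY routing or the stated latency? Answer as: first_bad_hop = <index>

check 1→ d=(1,0) cyc+5: ok
check 2→ d=(1,0) cyc+5: ok
check 3→ d=(1,0) cyc+5: ok
check 4→ d=(1,0) cyc+10: BAD: Δcyc=10≠L

first_bad_hop = 4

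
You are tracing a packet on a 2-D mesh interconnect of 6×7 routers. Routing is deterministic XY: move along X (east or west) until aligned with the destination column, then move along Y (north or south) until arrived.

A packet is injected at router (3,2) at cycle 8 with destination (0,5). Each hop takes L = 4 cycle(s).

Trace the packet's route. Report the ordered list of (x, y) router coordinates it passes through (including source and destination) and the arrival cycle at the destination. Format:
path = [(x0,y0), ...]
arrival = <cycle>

path = [(3,2), (2,2), (1,2), (0,2), (0,3), (0,4), (0,5)]
arrival = 32

[0] x=3 y=2 t=8
[1] x=2 y=2 t=12 →W
[2] x=1 y=2 t=16 →W
[3] x=0 y=2 t=20 →W
[4] x=0 y=3 t=24 →N
[5] x=0 y=4 t=28 →N
[6] x=0 y=5 t=32 →N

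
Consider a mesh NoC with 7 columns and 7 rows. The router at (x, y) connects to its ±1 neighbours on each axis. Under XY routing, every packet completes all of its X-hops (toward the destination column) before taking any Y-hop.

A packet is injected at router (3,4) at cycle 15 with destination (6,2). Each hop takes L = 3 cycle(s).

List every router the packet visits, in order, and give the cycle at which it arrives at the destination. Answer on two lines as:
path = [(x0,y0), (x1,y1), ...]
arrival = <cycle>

path = [(3,4), (4,4), (5,4), (6,4), (6,3), (6,2)]
arrival = 30

hop 0: (3,4) @ cyc 15
hop 1: (4,4) @ cyc 18  [E]
hop 2: (5,4) @ cyc 21  [E]
hop 3: (6,4) @ cyc 24  [E]
hop 4: (6,3) @ cyc 27  [S]
hop 5: (6,2) @ cyc 30  [S]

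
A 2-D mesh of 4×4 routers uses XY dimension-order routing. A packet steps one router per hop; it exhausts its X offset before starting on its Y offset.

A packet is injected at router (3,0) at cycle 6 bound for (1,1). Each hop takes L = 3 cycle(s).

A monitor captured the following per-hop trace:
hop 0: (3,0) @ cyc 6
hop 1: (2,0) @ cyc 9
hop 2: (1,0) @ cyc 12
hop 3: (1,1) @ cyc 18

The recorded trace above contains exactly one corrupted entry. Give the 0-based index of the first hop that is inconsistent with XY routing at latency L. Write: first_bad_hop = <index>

  1: Δx=-1 Δy=+0 Δt=3 [ok]
  2: Δx=-1 Δy=+0 Δt=3 [ok]
  3: Δx=+0 Δy=+1 Δt=6 [BAD: Δcyc=6≠L]

first_bad_hop = 3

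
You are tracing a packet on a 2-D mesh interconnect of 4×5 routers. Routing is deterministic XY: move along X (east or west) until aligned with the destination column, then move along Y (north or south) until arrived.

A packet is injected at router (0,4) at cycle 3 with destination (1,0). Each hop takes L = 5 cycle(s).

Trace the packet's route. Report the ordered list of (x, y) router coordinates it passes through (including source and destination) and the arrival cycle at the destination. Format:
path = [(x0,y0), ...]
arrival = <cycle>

t=3: at (0,4)
t=8: at (1,4) after E
t=13: at (1,3) after S
t=18: at (1,2) after S
t=23: at (1,1) after S
t=28: at (1,0) after S

path = [(0,4), (1,4), (1,3), (1,2), (1,1), (1,0)]
arrival = 28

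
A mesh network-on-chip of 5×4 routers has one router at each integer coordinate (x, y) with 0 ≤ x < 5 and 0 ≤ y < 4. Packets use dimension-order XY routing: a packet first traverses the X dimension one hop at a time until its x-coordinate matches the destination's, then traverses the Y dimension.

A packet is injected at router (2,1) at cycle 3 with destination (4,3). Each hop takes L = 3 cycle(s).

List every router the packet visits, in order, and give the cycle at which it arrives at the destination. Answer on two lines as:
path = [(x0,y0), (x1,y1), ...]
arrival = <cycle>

[0] x=2 y=1 t=3
[1] x=3 y=1 t=6 →E
[2] x=4 y=1 t=9 →E
[3] x=4 y=2 t=12 →N
[4] x=4 y=3 t=15 →N

path = [(2,1), (3,1), (4,1), (4,2), (4,3)]
arrival = 15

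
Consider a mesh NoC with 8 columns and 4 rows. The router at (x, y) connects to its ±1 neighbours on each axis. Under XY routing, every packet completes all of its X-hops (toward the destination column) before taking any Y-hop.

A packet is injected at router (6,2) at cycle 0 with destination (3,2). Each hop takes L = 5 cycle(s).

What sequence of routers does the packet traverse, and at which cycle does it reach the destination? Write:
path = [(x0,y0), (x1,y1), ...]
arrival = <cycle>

path = [(6,2), (5,2), (4,2), (3,2)]
arrival = 15

src (6,2)  cyc=0
W→(5,2)  cyc=5
W→(4,2)  cyc=10
W→(3,2)  cyc=15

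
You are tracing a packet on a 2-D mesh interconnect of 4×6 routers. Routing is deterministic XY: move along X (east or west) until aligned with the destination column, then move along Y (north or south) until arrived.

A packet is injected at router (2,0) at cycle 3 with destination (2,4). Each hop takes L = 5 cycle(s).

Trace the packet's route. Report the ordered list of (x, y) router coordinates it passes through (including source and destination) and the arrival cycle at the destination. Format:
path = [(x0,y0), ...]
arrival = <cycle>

path = [(2,0), (2,1), (2,2), (2,3), (2,4)]
arrival = 23

  0. router=(2,0) cycle=3 (inject)
  1. router=(2,1) cycle=8 dir=N
  2. router=(2,2) cycle=13 dir=N
  3. router=(2,3) cycle=18 dir=N
  4. router=(2,4) cycle=23 dir=N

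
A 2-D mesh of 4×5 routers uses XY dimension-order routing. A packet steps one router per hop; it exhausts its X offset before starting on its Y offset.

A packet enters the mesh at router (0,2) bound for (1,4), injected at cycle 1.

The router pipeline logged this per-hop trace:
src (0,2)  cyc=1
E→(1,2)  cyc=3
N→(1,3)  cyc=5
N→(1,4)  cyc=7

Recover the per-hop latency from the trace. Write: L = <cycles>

Δcyc across hop 0→1: 3 − 1 = 2.
That increment is L by definition: L = 2.

L = 2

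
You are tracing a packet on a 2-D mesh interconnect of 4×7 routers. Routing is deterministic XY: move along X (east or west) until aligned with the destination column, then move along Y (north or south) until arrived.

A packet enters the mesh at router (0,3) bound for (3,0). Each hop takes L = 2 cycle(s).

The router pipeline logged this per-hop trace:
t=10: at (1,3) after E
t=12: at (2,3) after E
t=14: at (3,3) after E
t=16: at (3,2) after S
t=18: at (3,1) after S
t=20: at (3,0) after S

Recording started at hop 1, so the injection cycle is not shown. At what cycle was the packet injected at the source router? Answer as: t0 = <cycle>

t0 = 8

Hop 1 reached at cycle 10; hop k is at t0 + k·L.
Therefore t0 = 10 − L = 8.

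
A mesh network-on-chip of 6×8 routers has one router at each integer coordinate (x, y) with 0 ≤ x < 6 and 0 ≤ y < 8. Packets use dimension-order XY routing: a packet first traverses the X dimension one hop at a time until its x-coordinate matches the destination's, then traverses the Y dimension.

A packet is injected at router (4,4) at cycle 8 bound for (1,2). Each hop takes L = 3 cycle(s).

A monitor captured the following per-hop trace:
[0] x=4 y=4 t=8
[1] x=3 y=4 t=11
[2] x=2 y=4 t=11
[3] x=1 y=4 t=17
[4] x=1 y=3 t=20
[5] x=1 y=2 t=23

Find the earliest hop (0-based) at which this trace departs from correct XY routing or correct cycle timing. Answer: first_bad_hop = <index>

hop 1: step (-1,+0), +3 cyc — ok
hop 2: step (-1,+0), +0 cyc — BAD: Δcyc=0≠L

first_bad_hop = 2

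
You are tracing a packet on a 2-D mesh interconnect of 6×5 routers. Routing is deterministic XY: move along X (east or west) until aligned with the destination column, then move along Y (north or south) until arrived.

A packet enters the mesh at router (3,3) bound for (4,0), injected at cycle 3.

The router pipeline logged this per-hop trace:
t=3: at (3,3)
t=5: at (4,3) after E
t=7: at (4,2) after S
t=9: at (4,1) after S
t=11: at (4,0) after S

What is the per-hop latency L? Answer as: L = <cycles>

L = 2

Between hops 0 and 1 the cycle counter advances 5 − 3 = 2.
Each hop adds L, hence L = 2.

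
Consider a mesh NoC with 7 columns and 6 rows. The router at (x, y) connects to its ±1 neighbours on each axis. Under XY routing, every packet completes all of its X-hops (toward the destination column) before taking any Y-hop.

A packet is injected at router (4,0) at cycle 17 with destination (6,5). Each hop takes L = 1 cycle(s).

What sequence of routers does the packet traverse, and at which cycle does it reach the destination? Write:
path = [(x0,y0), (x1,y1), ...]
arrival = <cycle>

src (4,0)  cyc=17
E→(5,0)  cyc=18
E→(6,0)  cyc=19
N→(6,1)  cyc=20
N→(6,2)  cyc=21
N→(6,3)  cyc=22
N→(6,4)  cyc=23
N→(6,5)  cyc=24

path = [(4,0), (5,0), (6,0), (6,1), (6,2), (6,3), (6,4), (6,5)]
arrival = 24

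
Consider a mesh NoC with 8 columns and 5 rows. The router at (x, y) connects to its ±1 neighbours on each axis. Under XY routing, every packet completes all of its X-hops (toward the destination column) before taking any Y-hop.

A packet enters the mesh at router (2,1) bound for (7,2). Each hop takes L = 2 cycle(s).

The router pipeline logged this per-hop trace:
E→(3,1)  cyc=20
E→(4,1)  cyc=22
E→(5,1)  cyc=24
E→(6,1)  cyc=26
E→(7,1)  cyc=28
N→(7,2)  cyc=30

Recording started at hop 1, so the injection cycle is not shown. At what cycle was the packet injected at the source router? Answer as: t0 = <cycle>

t0 = 18

cyc[1] = 20 and cyc[k] = t0 + k·L for every k.
So t0 = 20 − 1·2 = 18.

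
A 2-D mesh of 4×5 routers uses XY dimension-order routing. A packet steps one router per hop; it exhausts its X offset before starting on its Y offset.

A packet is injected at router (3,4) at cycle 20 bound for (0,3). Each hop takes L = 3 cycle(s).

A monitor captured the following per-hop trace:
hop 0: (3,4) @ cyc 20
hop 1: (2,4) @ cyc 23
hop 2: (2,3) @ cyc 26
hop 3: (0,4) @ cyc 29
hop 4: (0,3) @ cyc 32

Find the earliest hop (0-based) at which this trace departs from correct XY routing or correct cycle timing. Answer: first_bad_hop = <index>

first_bad_hop = 2

  1: Δx=-1 Δy=+0 Δt=3 [ok]
  2: Δx=+0 Δy=-1 Δt=3 [BAD: Y-move but x=2≠0]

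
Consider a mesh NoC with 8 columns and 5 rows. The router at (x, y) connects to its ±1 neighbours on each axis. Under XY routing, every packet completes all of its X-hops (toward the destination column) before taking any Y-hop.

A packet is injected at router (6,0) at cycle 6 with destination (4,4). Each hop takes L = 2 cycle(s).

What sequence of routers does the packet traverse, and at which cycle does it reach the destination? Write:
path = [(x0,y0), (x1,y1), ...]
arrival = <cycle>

  0. router=(6,0) cycle=6 (inject)
  1. router=(5,0) cycle=8 dir=W
  2. router=(4,0) cycle=10 dir=W
  3. router=(4,1) cycle=12 dir=N
  4. router=(4,2) cycle=14 dir=N
  5. router=(4,3) cycle=16 dir=N
  6. router=(4,4) cycle=18 dir=N

path = [(6,0), (5,0), (4,0), (4,1), (4,2), (4,3), (4,4)]
arrival = 18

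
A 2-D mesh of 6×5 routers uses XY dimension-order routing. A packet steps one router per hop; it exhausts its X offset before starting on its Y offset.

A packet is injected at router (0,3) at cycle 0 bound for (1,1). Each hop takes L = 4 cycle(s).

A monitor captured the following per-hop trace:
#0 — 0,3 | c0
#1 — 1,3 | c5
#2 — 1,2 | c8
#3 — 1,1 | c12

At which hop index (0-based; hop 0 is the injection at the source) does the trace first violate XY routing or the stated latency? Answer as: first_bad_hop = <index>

  1: Δx=+1 Δy=+0 Δt=5 [BAD: Δcyc=5≠L]

first_bad_hop = 1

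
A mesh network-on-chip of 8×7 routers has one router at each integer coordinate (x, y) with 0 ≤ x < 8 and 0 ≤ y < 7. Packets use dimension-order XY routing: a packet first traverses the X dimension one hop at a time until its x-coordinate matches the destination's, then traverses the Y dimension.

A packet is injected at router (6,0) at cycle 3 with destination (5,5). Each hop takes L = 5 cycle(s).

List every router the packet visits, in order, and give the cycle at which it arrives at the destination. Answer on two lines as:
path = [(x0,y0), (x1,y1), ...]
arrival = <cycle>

#0 — 6,0 | c3
#1 — 5,0 | c8 | W
#2 — 5,1 | c13 | N
#3 — 5,2 | c18 | N
#4 — 5,3 | c23 | N
#5 — 5,4 | c28 | N
#6 — 5,5 | c33 | N

path = [(6,0), (5,0), (5,1), (5,2), (5,3), (5,4), (5,5)]
arrival = 33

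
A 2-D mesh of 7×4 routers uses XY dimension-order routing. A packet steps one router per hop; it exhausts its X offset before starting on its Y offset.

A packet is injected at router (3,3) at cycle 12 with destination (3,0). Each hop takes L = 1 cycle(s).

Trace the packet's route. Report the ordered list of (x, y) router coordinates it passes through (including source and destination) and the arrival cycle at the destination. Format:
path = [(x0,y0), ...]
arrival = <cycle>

  0. router=(3,3) cycle=12 (inject)
  1. router=(3,2) cycle=13 dir=S
  2. router=(3,1) cycle=14 dir=S
  3. router=(3,0) cycle=15 dir=S

path = [(3,3), (3,2), (3,1), (3,0)]
arrival = 15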